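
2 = 2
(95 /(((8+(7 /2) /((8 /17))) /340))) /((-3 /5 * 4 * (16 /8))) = -17000 /39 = -435.90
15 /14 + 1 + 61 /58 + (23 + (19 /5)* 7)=53514 /1015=52.72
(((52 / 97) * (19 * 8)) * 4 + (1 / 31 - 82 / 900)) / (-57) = -440963563 / 77129550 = -5.72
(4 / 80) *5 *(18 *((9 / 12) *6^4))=4374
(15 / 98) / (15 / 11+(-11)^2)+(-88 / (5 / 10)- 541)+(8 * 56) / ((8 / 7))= -325.00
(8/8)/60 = 0.02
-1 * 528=-528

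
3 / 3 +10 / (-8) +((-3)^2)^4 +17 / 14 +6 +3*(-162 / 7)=181959 / 28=6498.54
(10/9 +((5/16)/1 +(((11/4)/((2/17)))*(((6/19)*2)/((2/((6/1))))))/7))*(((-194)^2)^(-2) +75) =15769650001253641/27128204635392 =581.30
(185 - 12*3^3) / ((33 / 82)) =-11398 / 33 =-345.39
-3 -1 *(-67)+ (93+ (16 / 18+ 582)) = 6659 / 9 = 739.89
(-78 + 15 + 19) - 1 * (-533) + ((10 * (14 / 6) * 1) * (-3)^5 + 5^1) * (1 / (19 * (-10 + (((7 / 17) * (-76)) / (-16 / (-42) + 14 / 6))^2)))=328434881 / 674994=486.57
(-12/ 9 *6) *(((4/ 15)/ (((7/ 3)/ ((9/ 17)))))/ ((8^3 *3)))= -3/ 9520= -0.00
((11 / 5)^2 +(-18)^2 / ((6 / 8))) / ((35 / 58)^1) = 633418 / 875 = 723.91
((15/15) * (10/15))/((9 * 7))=2/189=0.01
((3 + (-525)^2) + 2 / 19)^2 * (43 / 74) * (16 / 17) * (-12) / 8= -14151546503703696 / 227069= -62322670658.27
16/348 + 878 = 76390/87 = 878.05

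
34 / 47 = 0.72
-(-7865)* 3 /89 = 23595 /89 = 265.11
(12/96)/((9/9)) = 1/8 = 0.12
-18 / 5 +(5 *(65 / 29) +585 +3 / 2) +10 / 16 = 689889 / 1160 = 594.73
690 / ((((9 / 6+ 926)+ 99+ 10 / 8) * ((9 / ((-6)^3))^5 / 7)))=-153837895680 / 4111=-37421040.06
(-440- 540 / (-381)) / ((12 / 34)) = -473450 / 381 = -1242.65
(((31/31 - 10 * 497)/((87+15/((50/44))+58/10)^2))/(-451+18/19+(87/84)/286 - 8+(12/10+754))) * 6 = -1890108220/211668062961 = -0.01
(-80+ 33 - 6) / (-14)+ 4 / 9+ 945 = 119603 / 126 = 949.23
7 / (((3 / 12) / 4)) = 112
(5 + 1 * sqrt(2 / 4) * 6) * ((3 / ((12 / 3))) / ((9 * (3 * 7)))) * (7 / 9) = sqrt(2) / 108 + 5 / 324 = 0.03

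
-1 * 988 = -988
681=681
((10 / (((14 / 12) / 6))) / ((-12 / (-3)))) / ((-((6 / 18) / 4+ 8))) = -1080 / 679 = -1.59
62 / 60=31 / 30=1.03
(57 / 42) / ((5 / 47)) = 893 / 70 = 12.76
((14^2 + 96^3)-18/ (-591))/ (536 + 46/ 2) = 174331610/ 110123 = 1583.06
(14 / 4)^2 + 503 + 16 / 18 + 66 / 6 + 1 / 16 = 75917 / 144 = 527.20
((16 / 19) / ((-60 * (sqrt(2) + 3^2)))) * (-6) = 72 / 7505 - 8 * sqrt(2) / 7505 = 0.01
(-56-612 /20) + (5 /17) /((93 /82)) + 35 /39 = -85.44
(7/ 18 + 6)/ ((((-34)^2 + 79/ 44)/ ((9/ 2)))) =1265/ 50943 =0.02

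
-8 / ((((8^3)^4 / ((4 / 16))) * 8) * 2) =-1 / 549755813888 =-0.00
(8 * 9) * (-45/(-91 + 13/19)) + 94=18572/143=129.87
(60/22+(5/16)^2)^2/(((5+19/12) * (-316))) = -189846075/49490231296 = -0.00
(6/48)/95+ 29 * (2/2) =29.00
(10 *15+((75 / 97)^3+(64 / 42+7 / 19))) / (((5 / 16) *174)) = 88769400464 / 31681617849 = 2.80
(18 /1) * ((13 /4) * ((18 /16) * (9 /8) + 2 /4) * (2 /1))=13221 /64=206.58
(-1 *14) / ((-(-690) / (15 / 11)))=-7 / 253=-0.03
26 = 26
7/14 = 1/2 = 0.50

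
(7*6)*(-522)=-21924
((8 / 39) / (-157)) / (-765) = 8 / 4684095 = 0.00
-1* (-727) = 727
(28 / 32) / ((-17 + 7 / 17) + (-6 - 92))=-0.01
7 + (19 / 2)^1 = 33 / 2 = 16.50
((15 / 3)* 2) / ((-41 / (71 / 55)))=-142 / 451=-0.31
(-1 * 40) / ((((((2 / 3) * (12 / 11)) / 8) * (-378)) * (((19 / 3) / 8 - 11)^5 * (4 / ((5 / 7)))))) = -3244032 / 1730160900125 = -0.00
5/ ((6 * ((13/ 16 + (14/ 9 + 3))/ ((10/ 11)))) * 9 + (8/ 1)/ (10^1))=400/ 25573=0.02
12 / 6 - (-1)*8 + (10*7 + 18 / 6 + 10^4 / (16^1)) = 708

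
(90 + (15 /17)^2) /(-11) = -2385 /289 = -8.25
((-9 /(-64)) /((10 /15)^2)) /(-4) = -0.08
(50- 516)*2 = -932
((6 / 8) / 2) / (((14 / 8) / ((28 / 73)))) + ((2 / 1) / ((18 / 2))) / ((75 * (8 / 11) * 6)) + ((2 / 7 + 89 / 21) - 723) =-5947003579 / 8278200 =-718.39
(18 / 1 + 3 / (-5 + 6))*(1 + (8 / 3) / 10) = 26.60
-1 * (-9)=9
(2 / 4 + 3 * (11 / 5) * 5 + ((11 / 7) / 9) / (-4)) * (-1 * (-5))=42155 / 252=167.28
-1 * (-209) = 209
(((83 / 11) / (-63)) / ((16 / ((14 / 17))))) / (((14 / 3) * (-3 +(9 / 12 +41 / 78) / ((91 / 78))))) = 1079 / 1557336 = 0.00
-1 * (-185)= 185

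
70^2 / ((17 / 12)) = 58800 / 17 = 3458.82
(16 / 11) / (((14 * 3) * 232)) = 1 / 6699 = 0.00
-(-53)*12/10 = 318/5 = 63.60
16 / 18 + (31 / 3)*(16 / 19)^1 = 1640 / 171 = 9.59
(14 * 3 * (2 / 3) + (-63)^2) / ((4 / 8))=7994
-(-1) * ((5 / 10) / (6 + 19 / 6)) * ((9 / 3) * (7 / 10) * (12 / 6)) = 0.23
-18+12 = -6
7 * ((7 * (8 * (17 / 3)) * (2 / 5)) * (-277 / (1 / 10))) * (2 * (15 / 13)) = -73837120 / 13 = -5679778.46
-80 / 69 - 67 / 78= -1207 / 598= -2.02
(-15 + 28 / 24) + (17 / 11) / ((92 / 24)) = -13.43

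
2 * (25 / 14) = 25 / 7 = 3.57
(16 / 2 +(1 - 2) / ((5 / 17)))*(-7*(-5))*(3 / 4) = 483 / 4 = 120.75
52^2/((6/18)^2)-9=24327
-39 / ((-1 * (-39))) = -1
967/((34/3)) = 2901/34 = 85.32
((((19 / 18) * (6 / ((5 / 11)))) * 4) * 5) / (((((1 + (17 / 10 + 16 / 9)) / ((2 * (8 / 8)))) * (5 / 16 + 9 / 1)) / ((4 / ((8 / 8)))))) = 3210240 / 60047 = 53.46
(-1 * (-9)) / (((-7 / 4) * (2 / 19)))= -342 / 7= -48.86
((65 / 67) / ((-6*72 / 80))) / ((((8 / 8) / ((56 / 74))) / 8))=-72800 / 66933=-1.09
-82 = -82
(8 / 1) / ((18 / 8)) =32 / 9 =3.56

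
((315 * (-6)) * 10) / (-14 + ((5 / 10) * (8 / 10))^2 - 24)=236250 / 473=499.47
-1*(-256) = 256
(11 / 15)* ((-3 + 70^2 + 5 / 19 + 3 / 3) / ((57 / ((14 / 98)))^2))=1023737 / 45372285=0.02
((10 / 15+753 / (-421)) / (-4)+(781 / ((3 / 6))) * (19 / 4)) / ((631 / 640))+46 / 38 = 113971912159 / 15142107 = 7526.82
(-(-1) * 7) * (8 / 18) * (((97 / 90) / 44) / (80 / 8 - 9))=679 / 8910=0.08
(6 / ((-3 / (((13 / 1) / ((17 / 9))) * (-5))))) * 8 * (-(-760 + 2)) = 7094880 / 17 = 417345.88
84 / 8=21 / 2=10.50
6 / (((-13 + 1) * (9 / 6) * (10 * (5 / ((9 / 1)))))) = -3 / 50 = -0.06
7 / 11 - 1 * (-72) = 72.64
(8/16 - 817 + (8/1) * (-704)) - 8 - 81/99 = -142061/22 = -6457.32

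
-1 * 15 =-15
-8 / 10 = -4 / 5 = -0.80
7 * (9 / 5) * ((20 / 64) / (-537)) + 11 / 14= 15605 / 20048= 0.78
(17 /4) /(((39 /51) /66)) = 9537 /26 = 366.81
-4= -4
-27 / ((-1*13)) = 27 / 13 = 2.08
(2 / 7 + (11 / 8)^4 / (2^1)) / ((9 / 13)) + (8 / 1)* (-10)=-39742357 / 516096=-77.01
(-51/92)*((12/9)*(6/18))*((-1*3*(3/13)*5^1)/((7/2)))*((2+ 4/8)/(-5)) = -255/2093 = -0.12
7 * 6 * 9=378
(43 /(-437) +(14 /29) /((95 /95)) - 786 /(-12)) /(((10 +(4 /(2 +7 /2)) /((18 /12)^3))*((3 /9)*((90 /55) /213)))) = 387346154085 /153799528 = 2518.51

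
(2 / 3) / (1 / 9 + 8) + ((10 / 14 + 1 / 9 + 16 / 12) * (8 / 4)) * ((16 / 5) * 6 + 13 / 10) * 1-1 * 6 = 82.59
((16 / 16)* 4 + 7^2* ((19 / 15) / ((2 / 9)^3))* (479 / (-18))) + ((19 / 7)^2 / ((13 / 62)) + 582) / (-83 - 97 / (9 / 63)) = -2922161141831 / 19415760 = -150504.60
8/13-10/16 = -1/104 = -0.01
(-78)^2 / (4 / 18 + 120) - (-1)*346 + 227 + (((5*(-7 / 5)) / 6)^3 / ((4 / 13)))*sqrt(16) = 70459817 / 116856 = 602.96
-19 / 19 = -1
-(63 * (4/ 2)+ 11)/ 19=-137/ 19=-7.21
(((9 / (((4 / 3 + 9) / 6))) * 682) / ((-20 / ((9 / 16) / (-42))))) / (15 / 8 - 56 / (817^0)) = -2673 / 60620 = -0.04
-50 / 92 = -25 / 46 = -0.54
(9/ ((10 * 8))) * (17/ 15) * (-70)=-357/ 40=-8.92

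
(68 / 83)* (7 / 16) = 119 / 332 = 0.36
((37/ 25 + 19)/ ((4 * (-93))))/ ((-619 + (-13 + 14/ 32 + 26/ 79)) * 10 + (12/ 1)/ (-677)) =0.00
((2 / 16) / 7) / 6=1 / 336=0.00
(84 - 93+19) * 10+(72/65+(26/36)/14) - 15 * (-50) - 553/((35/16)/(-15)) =76054949/16380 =4643.16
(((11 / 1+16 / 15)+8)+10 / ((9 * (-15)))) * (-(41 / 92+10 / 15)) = -828593 / 37260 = -22.24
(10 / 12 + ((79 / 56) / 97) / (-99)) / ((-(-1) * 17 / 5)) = 2240305 / 9142056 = 0.25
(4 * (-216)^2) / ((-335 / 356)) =-66438144 / 335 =-198322.82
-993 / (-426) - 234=-32897 / 142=-231.67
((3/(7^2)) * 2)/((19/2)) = 0.01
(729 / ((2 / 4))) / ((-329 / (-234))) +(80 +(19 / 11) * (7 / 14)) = 8091075 / 7238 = 1117.86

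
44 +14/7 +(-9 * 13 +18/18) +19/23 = -1591/23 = -69.17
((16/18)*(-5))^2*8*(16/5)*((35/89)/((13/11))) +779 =88775143/93717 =947.27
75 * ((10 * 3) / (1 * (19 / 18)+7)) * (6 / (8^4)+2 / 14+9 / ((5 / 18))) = 944774685 / 103936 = 9089.97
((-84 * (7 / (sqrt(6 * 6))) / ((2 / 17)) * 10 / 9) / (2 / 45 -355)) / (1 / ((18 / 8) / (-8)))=-187425 / 255568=-0.73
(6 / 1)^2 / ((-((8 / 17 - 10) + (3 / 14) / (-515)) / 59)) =86779560 / 389357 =222.88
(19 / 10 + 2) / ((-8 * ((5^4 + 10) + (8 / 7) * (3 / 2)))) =-273 / 356560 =-0.00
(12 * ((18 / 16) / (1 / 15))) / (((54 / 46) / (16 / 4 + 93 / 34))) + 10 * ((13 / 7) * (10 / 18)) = 5021515 / 4284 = 1172.16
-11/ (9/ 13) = -143/ 9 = -15.89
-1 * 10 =-10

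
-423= -423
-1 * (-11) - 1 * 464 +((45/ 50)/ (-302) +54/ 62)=-452.13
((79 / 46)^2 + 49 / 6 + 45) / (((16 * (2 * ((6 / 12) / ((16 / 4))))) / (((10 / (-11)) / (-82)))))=1781125 / 11451792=0.16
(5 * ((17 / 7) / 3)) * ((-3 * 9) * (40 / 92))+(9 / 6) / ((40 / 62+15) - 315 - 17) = -7145813 / 150374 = -47.52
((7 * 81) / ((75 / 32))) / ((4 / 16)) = 24192 / 25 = 967.68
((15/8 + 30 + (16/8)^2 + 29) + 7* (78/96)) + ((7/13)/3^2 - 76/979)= 70.54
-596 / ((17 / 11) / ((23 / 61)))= -145.41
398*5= 1990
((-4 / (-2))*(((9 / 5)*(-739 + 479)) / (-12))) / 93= 26 / 31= 0.84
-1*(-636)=636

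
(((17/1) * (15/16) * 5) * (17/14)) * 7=21675/32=677.34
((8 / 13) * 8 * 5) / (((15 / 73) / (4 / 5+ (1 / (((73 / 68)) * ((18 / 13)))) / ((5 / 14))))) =564224 / 1755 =321.50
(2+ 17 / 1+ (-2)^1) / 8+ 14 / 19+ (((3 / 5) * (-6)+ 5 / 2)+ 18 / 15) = 2251 / 760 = 2.96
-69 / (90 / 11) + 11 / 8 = -847 / 120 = -7.06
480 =480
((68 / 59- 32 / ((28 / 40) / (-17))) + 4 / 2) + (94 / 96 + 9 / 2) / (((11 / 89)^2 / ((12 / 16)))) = 3355968027 / 3198272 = 1049.31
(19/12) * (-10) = -95/6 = -15.83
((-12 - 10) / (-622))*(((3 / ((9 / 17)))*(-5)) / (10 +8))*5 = -4675 / 16794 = -0.28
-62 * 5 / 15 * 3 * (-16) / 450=496 / 225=2.20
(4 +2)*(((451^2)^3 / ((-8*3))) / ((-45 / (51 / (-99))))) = -13005153647993947 / 540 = -24083617866655.46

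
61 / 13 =4.69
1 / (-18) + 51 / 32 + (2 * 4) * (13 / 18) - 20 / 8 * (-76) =56827 / 288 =197.32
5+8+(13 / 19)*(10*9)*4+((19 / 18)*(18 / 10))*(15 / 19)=9911 / 38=260.82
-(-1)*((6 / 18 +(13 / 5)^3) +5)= 8591 / 375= 22.91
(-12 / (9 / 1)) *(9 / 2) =-6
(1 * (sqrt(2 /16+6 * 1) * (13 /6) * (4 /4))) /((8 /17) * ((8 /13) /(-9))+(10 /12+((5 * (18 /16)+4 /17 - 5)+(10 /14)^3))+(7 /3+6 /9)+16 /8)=20694219 * sqrt(2) /38345971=0.76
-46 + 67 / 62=-2785 / 62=-44.92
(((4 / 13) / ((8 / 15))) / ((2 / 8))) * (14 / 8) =105 / 26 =4.04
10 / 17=0.59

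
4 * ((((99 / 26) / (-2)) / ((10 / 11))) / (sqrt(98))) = -1089 * sqrt(2) / 1820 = -0.85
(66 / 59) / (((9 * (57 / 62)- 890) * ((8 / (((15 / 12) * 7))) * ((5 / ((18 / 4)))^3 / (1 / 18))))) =-580041 / 10321129600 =-0.00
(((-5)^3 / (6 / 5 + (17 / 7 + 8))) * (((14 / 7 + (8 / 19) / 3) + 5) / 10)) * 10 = -4375 / 57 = -76.75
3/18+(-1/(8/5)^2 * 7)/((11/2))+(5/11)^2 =-1439/11616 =-0.12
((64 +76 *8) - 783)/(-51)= 37/17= 2.18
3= 3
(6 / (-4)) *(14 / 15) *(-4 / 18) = 14 / 45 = 0.31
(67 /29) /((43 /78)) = 5226 /1247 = 4.19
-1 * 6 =-6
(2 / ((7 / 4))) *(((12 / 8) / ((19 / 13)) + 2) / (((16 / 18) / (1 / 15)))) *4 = 138 / 133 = 1.04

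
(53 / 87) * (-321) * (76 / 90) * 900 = -4309960 / 29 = -148619.31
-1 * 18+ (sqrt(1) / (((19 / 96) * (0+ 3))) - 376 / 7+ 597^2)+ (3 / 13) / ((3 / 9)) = 616111276 / 1729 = 356339.66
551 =551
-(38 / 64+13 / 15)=-1.46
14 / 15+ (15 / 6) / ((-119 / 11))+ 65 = 234557 / 3570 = 65.70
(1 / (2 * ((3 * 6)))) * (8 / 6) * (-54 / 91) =-2 / 91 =-0.02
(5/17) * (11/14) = 0.23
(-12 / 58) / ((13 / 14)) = -84 / 377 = -0.22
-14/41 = -0.34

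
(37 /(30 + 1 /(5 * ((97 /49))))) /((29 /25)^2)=11215625 /12277759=0.91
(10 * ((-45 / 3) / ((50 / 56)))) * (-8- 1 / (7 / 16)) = 1728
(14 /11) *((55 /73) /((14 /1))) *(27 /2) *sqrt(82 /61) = 135 *sqrt(5002) /8906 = 1.07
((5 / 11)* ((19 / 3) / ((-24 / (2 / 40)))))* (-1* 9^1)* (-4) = -19 / 88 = -0.22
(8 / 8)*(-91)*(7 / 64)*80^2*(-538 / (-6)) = -17135300 / 3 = -5711766.67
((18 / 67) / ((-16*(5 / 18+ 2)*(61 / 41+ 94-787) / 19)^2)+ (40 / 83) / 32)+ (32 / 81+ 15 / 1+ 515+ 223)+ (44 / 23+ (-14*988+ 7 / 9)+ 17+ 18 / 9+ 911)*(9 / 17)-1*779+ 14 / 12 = -31048635465318435983275 / 4530353073202003968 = -6853.47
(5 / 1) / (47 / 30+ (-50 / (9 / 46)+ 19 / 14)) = -1575 / 79579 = -0.02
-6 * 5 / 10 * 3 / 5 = -9 / 5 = -1.80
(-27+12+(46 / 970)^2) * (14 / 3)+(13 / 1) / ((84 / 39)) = -1263656557 / 19758900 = -63.95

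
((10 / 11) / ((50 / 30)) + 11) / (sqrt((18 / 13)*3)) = 127*sqrt(78) / 198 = 5.66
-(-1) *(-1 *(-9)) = 9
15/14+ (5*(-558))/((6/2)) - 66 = -13929/14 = -994.93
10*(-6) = -60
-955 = -955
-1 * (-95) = 95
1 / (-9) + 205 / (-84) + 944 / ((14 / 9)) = 21755 / 36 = 604.31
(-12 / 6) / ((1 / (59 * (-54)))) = 6372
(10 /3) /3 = 1.11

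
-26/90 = -13/45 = -0.29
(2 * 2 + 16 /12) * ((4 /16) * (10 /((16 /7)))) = 5.83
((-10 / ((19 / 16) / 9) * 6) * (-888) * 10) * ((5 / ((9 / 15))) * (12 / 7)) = 7672320000 / 133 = 57686616.54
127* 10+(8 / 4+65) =1337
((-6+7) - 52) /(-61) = 51 /61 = 0.84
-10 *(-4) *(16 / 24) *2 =160 / 3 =53.33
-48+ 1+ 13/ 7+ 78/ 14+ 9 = -214/ 7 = -30.57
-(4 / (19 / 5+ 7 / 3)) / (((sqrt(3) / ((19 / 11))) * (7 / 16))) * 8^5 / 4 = -12451840 * sqrt(3) / 1771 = -12177.99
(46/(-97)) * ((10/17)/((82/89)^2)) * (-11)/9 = 10020065/24947721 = 0.40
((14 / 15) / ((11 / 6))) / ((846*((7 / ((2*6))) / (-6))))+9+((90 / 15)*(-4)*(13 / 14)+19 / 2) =-3.79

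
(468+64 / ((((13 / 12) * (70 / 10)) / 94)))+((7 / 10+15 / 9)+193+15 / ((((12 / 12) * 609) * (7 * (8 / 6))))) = 1456.69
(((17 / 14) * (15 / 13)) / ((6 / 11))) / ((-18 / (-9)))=935 / 728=1.28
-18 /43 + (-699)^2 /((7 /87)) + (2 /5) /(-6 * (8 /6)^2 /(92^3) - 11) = 7339052862742521 /1208549615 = 6072611.97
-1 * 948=-948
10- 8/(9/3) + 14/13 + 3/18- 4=119/26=4.58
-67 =-67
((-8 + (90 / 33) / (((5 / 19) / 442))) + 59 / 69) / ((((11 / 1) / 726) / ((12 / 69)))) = 52496.77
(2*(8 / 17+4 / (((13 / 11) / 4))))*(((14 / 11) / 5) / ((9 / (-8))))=-6.34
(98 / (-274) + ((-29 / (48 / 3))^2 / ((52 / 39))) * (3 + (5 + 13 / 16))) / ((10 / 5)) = 47933975 / 4489216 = 10.68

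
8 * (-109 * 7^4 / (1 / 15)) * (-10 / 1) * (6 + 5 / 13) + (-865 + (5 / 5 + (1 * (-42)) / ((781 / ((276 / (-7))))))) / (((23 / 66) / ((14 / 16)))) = 42566085440214 / 21229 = 2005091405.16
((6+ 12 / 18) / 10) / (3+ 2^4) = 2 / 57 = 0.04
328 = 328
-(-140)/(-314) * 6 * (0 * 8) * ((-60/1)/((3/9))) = 0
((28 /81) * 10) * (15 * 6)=2800 /9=311.11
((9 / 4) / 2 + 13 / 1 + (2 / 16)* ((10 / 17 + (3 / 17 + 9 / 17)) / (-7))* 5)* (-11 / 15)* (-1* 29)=4254503 / 14280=297.93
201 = 201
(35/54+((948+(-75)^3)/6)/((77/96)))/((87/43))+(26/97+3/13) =-19719497289725/456161706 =-43229.18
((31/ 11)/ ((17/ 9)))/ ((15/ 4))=372/ 935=0.40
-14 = -14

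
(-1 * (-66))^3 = 287496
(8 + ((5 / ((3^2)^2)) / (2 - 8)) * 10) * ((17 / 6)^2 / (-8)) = -7.92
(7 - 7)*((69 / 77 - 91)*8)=0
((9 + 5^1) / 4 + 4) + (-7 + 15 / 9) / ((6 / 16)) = -121 / 18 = -6.72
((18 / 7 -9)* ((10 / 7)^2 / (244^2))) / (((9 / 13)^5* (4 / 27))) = -46411625 / 4962266064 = -0.01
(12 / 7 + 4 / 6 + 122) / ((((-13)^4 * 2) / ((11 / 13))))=14366 / 7797153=0.00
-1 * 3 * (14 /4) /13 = -0.81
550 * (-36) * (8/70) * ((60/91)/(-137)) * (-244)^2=56583014400/87269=648374.73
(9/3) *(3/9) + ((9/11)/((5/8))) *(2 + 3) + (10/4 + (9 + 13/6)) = 700/33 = 21.21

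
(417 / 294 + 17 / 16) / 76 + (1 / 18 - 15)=-7996543 / 536256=-14.91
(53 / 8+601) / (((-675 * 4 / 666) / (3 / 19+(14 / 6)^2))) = -86151503 / 102600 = -839.68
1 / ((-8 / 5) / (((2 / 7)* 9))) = -45 / 28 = -1.61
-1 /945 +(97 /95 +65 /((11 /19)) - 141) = -5472326 /197505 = -27.71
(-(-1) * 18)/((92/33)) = 297/46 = 6.46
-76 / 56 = -19 / 14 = -1.36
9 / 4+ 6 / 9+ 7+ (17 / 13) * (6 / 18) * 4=11.66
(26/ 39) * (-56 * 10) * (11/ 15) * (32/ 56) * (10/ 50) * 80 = -2503.11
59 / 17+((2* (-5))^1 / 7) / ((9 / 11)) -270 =-287323 / 1071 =-268.28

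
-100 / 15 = -20 / 3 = -6.67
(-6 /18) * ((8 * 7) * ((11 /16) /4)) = -77 /24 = -3.21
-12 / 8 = -3 / 2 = -1.50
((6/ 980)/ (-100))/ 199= -3/ 9751000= -0.00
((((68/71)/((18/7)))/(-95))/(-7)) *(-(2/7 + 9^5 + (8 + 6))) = -14057062/424935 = -33.08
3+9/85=264/85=3.11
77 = 77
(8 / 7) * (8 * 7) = 64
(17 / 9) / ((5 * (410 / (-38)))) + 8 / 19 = 67663 / 175275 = 0.39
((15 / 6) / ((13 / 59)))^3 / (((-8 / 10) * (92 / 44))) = -1411980625 / 1616992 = -873.21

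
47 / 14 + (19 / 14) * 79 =774 / 7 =110.57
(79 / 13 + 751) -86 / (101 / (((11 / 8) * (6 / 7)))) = 13898141 / 18382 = 756.07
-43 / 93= -0.46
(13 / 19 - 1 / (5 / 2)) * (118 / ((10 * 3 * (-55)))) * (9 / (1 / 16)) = -2.93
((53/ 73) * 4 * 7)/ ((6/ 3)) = 742/ 73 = 10.16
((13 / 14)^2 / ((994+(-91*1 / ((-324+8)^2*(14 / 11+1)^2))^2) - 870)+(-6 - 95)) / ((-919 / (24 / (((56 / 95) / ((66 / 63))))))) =262911927001174248251190 / 56089829637642454925621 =4.69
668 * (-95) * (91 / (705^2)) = -1154972 / 99405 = -11.62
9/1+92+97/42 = 4339/42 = 103.31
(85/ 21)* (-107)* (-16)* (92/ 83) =13387840/ 1743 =7680.92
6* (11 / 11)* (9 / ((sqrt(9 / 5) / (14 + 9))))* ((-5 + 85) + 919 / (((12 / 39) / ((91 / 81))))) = 25601231* sqrt(5) / 18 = 3180338.49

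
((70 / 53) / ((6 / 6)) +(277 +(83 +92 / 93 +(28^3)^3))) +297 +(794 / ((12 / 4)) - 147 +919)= 52141209402707501 / 4929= 10578455955103.98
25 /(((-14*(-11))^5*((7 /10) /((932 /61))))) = 29125 /4623187340156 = 0.00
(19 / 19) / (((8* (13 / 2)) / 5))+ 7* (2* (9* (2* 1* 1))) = 13109 / 52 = 252.10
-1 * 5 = -5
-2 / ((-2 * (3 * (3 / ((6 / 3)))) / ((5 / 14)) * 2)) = 0.04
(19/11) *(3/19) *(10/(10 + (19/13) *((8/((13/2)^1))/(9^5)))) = 149689215/548862127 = 0.27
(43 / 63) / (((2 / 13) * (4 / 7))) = 559 / 72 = 7.76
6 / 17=0.35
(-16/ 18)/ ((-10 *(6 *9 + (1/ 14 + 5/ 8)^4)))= 39337984/ 24001930125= 0.00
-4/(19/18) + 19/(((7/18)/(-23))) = -1127.50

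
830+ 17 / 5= 4167 / 5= 833.40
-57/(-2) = 57/2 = 28.50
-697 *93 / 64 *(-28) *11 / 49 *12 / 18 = 237677 / 56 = 4244.23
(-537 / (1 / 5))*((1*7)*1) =-18795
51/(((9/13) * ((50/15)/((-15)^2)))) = 9945/2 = 4972.50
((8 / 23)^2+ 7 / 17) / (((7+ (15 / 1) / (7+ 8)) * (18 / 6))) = 1597 / 71944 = 0.02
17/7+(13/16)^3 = 85011/28672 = 2.96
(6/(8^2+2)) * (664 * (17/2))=5644/11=513.09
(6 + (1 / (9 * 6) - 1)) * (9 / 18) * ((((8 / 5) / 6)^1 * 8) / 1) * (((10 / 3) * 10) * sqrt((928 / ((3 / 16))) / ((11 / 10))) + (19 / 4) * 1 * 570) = 1387520 * sqrt(4785) / 8019 + 391324 / 27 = 26462.54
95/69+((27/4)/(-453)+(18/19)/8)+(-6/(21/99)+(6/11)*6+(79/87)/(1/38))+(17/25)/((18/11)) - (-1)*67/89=71650697264803/5901326288550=12.14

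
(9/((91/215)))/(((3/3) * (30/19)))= 2451/182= 13.47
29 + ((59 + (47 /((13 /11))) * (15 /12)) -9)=6693 /52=128.71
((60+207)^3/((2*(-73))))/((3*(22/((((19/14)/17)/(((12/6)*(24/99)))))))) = -325.24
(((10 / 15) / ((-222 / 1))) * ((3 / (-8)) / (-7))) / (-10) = 0.00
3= 3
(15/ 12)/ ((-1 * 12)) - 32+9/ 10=-7489/ 240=-31.20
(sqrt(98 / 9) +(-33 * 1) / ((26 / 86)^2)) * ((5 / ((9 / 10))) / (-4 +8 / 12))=101695 / 169 - 35 * sqrt(2) / 9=596.25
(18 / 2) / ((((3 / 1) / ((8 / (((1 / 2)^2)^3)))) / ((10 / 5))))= 3072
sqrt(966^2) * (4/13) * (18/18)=3864/13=297.23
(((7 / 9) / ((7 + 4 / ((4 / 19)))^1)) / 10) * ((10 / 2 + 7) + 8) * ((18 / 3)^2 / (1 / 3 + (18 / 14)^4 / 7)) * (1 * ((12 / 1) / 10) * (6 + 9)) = 12706092 / 237185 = 53.57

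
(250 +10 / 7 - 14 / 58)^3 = 132580785392271 / 8365427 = 15848657.26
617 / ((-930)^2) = 617 / 864900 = 0.00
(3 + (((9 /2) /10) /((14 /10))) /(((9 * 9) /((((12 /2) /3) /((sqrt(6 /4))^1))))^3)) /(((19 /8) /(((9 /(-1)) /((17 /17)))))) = -216 /19-32 * sqrt(6) /7853517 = -11.37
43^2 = 1849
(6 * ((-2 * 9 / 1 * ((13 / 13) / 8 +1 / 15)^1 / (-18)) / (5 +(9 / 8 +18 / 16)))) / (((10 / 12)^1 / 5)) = 138 / 145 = 0.95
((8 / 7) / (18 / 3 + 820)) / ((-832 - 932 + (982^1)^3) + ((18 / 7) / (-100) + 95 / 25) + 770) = 200 / 136883816447273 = 0.00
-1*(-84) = 84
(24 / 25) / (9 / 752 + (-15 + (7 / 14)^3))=-18048 / 279425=-0.06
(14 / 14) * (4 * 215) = 860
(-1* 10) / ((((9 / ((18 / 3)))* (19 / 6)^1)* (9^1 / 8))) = -320 / 171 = -1.87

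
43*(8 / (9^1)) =344 / 9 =38.22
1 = 1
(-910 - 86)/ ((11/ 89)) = -88644/ 11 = -8058.55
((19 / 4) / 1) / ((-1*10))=-19 / 40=-0.48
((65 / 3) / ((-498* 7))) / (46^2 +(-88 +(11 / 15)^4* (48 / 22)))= -121875 / 39778917976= -0.00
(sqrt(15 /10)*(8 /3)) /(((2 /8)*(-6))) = -8*sqrt(6) /9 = -2.18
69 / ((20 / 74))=2553 / 10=255.30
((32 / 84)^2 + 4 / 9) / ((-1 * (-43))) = 260 / 18963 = 0.01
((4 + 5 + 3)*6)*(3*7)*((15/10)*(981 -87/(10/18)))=9348696/5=1869739.20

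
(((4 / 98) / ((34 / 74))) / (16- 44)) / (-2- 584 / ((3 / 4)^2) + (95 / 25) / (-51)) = 1665 / 545937322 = 0.00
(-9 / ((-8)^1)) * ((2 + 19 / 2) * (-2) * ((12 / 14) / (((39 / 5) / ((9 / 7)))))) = -9315 / 2548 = -3.66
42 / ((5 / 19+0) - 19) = -399 / 178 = -2.24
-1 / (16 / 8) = -1 / 2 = -0.50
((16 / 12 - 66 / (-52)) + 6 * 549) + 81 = 263453 / 78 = 3377.60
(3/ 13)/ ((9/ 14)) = 14/ 39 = 0.36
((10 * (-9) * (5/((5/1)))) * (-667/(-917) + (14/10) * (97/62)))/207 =-829413/653821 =-1.27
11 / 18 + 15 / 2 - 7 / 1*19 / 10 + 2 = -287 / 90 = -3.19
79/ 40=1.98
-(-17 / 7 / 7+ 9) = -8.65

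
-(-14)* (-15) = -210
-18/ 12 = -3/ 2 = -1.50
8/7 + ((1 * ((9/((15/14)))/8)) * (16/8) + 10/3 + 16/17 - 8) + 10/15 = 219/1190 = 0.18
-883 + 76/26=-11441/13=-880.08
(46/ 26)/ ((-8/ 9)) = -207/ 104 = -1.99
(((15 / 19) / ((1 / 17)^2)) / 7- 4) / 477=3803 / 63441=0.06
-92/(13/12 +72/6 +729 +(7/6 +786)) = -368/6117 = -0.06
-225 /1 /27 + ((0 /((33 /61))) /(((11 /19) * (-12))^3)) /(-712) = -25 /3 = -8.33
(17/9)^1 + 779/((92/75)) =527389/828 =636.94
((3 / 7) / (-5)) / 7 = -3 / 245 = -0.01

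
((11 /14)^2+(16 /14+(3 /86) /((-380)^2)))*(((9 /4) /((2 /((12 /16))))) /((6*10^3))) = 0.00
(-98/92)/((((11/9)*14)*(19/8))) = -126/4807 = -0.03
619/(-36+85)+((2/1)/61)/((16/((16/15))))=566483/44835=12.63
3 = 3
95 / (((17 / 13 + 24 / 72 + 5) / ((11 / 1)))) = 40755 / 259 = 157.36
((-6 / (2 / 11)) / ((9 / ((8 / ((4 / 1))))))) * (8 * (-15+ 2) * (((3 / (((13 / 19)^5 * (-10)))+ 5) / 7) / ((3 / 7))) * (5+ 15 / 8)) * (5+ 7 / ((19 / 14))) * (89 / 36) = 131644.78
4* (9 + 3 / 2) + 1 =43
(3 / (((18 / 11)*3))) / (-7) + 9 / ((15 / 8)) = 2969 / 630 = 4.71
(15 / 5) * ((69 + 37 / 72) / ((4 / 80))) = 25025 / 6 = 4170.83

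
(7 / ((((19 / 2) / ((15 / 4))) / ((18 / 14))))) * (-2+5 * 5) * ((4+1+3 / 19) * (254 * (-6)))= -231868980 / 361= -642296.34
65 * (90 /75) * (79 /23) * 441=2717442 /23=118149.65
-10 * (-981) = 9810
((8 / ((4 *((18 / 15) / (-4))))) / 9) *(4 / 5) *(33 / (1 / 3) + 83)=-2912 / 27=-107.85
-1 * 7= -7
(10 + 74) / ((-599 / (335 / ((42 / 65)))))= -43550 / 599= -72.70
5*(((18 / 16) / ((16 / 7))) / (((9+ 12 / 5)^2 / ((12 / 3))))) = 875 / 11552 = 0.08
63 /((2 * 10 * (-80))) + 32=51137 /1600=31.96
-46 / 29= -1.59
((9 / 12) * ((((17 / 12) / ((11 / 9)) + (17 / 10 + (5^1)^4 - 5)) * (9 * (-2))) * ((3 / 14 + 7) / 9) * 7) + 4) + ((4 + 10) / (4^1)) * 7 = -41494707 / 880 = -47153.08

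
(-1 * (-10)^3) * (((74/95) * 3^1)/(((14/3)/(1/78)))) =11100/1729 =6.42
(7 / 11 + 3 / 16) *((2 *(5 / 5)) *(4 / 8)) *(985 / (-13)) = -142825 / 2288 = -62.42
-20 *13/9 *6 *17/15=-1768/9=-196.44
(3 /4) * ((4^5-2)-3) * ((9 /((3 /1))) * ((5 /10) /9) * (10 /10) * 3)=3057 /8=382.12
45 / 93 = 15 / 31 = 0.48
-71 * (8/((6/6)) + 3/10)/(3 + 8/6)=-17679/130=-135.99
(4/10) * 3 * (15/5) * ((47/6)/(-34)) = -141/170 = -0.83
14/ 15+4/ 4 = 1.93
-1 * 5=-5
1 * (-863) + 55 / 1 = -808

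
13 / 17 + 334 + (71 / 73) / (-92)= 38219549 / 114172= 334.75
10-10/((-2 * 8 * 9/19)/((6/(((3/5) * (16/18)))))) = 795/32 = 24.84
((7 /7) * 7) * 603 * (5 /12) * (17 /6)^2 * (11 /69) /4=7454755 /13248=562.71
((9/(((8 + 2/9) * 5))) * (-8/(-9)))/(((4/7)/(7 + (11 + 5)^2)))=16569/185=89.56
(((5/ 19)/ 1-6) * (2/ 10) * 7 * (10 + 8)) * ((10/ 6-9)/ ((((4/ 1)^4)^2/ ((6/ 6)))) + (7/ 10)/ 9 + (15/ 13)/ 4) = -52.93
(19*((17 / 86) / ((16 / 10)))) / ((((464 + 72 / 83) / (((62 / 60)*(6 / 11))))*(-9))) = -831079 / 2628033408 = -0.00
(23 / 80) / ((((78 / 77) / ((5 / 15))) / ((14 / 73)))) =12397 / 683280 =0.02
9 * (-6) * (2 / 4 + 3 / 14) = -270 / 7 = -38.57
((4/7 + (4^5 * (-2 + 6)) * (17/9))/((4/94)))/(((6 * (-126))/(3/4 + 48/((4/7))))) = -647225015/31752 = -20383.76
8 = 8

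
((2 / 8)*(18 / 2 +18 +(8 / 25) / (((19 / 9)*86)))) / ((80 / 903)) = 11581731 / 152000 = 76.20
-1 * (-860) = 860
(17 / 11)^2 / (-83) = -289 / 10043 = -0.03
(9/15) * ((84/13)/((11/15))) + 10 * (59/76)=70913/5434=13.05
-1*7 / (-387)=0.02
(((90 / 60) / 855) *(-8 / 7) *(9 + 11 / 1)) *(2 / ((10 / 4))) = -64 / 1995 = -0.03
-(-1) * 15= 15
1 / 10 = 0.10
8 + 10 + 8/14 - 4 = 102/7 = 14.57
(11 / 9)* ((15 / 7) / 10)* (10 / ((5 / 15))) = 7.86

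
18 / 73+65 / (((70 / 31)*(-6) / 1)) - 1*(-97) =566897 / 6132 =92.45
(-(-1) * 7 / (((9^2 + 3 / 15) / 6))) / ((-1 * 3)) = -5 / 29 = -0.17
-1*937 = -937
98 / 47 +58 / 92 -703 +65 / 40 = -6042007 / 8648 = -698.66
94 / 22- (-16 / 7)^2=-513 / 539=-0.95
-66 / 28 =-33 / 14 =-2.36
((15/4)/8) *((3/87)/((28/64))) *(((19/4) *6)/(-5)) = -171/812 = -0.21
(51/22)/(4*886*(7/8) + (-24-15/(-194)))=4947/6566483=0.00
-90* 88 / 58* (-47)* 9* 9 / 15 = 1005048 / 29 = 34656.83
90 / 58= 1.55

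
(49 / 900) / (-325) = -49 / 292500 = -0.00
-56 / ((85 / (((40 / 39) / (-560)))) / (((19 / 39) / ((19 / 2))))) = 0.00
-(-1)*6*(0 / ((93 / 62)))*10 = 0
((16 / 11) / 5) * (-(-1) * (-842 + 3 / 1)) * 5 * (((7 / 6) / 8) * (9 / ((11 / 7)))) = -1019.28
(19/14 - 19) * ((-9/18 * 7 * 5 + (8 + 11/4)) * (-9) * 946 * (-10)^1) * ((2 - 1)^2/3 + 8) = 1182913875/14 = 84493848.21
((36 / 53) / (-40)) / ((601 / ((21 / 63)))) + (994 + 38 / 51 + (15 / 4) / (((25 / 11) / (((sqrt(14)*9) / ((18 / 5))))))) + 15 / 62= 33*sqrt(14) / 8 + 250535707871 / 251797965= 1010.42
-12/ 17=-0.71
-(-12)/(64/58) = 87/8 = 10.88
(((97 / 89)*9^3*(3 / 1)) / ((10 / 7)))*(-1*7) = -10394811 / 890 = -11679.56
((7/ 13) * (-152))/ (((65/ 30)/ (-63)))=402192/ 169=2379.83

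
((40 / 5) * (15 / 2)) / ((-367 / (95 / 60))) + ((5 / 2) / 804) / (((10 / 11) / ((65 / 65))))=-301483 / 1180272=-0.26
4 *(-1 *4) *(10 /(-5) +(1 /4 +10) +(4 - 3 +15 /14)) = -1156 /7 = -165.14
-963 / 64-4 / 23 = -22405 / 1472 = -15.22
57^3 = 185193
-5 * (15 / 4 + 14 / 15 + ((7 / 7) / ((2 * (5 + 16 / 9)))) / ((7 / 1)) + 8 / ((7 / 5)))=-266657 / 5124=-52.04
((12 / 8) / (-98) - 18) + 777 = 148761 / 196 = 758.98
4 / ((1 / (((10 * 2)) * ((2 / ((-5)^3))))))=-1.28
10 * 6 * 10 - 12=588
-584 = -584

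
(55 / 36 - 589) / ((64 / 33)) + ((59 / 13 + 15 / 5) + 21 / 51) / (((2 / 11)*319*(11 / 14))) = -16391371229 / 54143232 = -302.74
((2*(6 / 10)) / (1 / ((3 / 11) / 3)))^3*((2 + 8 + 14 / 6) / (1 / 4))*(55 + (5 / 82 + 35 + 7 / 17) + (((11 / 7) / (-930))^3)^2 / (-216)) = 38361177509671381471219437213371 / 6620153224662533516953781250000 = 5.79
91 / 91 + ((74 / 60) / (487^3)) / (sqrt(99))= 37 * sqrt(11) / 114346289970 + 1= 1.00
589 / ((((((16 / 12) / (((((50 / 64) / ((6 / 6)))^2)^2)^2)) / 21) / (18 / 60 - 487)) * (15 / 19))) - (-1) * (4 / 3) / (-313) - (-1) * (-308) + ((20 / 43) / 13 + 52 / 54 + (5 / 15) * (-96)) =-32994000037573982497608701 / 41553702211050012672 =-794008.68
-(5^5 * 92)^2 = -82656250000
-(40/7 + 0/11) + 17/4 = -1.46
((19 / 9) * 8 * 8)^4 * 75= 54660589158400 / 2187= 24993410680.57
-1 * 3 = -3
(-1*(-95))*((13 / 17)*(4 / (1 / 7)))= 34580 / 17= 2034.12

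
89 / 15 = 5.93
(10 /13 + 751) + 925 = 21798 /13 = 1676.77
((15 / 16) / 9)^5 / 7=3125 / 1783627776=0.00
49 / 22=2.23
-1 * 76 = -76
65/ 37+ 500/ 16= 4885/ 148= 33.01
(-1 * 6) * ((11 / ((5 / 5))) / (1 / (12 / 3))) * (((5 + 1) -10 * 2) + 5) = 2376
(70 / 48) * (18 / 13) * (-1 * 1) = -105 / 52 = -2.02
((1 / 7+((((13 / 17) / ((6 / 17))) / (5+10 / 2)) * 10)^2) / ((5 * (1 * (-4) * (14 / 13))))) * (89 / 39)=-108491 / 211680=-0.51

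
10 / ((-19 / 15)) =-7.89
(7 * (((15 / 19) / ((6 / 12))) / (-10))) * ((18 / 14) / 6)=-9 / 38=-0.24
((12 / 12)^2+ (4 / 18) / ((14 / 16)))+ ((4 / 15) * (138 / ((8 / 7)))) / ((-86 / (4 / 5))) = 64639 / 67725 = 0.95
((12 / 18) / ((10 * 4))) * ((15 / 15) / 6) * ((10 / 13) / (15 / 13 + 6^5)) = 1 / 3639708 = 0.00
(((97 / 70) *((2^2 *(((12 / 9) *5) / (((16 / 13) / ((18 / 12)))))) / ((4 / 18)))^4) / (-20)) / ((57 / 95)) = -757362747375 / 14336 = -52829432.71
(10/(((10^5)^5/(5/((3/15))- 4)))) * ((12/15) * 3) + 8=10000000000000000000000063/1250000000000000000000000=8.00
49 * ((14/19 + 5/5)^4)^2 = 68914022293809/16983563041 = 4057.69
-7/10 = -0.70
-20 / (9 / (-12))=80 / 3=26.67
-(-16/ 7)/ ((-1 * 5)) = -16/ 35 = -0.46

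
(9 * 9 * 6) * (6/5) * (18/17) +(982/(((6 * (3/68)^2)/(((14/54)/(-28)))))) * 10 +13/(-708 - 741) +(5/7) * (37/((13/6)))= -7156.26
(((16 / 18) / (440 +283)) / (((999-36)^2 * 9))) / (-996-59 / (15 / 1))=-40 / 271529450564751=-0.00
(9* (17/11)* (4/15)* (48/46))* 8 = 39168/1265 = 30.96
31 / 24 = 1.29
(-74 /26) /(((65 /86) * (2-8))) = 1591 /2535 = 0.63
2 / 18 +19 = 172 / 9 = 19.11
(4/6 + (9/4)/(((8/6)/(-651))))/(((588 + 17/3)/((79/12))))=-4163221/341952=-12.17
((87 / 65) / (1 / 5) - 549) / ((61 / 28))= -197400 / 793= -248.93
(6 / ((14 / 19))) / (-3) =-19 / 7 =-2.71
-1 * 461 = -461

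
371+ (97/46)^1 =17163/46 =373.11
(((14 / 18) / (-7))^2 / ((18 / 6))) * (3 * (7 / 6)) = 7 / 486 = 0.01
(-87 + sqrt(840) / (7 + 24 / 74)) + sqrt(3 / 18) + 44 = -43 + sqrt(6) / 6 + 74 * sqrt(210) / 271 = -38.63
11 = 11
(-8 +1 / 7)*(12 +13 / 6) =-111.31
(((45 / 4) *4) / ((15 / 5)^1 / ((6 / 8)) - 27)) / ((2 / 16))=-15.65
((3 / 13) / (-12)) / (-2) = 1 / 104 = 0.01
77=77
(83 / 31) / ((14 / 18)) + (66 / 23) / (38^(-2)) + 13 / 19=393329714 / 94829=4147.78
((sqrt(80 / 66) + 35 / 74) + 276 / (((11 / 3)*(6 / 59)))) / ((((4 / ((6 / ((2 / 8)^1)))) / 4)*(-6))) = -1205786 / 407- 8*sqrt(330) / 33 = -2967.02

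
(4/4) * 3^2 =9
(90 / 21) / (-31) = -0.14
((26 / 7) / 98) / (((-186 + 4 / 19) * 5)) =-247 / 6053950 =-0.00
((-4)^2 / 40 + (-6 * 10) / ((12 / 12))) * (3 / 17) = -894 / 85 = -10.52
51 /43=1.19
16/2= 8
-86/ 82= -43/ 41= -1.05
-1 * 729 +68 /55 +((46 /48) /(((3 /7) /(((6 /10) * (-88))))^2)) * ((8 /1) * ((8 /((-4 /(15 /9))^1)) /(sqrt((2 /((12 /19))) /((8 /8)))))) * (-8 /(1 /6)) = -40027 /55 +279279616 * sqrt(114) /285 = 10462045.27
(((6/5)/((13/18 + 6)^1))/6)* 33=54/55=0.98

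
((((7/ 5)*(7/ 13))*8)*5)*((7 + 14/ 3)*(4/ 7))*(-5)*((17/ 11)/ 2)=-333200/ 429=-776.69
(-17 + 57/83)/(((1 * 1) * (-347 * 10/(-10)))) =-1354/28801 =-0.05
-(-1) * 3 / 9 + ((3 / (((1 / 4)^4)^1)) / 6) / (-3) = -127 / 3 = -42.33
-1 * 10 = -10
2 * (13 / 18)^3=2197 / 2916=0.75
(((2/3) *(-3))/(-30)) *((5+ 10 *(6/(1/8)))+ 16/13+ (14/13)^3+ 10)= 364321/10985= 33.17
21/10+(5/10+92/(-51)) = 203/255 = 0.80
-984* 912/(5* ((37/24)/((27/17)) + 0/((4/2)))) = -581520384/3145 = -184903.14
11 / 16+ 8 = 139 / 16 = 8.69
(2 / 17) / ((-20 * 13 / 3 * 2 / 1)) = -3 / 4420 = -0.00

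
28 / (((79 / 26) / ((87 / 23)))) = 63336 / 1817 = 34.86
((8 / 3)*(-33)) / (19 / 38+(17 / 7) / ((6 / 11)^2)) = -22176 / 2183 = -10.16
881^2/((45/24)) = 6209288/15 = 413952.53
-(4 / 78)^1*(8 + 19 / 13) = -82 / 169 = -0.49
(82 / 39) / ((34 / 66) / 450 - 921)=-0.00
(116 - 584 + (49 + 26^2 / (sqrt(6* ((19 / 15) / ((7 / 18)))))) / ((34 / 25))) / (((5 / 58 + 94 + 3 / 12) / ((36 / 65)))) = -1.88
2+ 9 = 11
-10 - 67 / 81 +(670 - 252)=32981 / 81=407.17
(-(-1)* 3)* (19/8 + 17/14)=10.77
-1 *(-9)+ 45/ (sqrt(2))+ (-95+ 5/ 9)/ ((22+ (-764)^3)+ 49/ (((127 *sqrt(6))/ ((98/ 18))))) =1057910 *sqrt(6)/ 6362645625633242515291+ 400846683847509901581453/ 44538519379432697607037+ 45 *sqrt(2)/ 2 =40.82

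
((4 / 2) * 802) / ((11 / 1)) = 1604 / 11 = 145.82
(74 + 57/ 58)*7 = 30443/ 58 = 524.88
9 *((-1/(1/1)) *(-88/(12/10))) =660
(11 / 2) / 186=11 / 372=0.03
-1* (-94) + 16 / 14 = 666 / 7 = 95.14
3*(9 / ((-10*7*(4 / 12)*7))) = -81 / 490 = -0.17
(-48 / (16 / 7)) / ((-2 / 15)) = 157.50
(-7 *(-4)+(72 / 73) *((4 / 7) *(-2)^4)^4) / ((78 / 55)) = 4879.40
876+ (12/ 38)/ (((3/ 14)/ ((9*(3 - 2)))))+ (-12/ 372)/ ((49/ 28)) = 889.24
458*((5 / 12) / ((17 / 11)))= 12595 / 102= 123.48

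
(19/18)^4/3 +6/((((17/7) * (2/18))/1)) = 121258241/5353776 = 22.65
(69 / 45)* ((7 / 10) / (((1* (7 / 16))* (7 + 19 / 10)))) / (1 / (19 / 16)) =437 / 1335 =0.33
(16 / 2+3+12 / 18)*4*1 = 140 / 3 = 46.67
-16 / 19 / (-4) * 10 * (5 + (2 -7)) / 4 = 0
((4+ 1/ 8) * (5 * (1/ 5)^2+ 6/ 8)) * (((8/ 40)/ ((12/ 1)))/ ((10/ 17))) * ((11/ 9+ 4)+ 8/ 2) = 294899/ 288000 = 1.02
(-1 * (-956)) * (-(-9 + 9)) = 0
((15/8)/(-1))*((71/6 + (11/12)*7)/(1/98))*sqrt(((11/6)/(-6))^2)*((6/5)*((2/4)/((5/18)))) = -354123/160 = -2213.27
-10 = -10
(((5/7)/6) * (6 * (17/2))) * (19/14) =1615/196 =8.24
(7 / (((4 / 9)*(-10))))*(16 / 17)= -126 / 85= -1.48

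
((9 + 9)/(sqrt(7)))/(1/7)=18 * sqrt(7)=47.62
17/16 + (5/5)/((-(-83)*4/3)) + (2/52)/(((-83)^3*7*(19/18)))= 16949468119/15817915568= 1.07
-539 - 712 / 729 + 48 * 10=-43723 / 729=-59.98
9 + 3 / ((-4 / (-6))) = 27 / 2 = 13.50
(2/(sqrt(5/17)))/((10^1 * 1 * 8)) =sqrt(85)/200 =0.05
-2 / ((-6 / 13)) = 13 / 3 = 4.33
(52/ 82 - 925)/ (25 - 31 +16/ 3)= 1386.55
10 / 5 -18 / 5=-8 / 5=-1.60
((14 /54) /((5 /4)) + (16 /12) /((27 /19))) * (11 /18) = 2552 /3645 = 0.70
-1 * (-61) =61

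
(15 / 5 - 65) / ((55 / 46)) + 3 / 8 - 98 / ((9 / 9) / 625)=-26972651 / 440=-61301.48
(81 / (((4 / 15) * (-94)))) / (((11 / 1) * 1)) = -1215 / 4136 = -0.29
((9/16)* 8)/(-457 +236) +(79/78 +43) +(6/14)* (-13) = 178312/4641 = 38.42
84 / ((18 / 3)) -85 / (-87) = 1303 / 87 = 14.98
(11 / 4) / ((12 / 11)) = 121 / 48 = 2.52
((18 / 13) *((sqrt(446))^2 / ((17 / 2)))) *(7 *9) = 4577.05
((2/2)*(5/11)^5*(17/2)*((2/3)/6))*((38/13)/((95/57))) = 201875/6280989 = 0.03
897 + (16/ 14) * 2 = 6295/ 7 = 899.29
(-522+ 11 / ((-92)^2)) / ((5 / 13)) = -57436561 / 42320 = -1357.20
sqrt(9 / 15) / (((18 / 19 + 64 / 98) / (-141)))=-131271* sqrt(15) / 7450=-68.24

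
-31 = -31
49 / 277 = 0.18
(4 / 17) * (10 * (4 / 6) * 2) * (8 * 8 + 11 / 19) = 65440 / 323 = 202.60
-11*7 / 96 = -77 / 96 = -0.80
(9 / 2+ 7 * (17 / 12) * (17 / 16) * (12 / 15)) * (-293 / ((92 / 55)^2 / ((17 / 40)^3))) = -540482367667 / 5200281600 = -103.93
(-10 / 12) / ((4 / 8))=-5 / 3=-1.67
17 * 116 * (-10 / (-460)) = 986 / 23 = 42.87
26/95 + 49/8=4863/760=6.40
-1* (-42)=42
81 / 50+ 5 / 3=493 / 150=3.29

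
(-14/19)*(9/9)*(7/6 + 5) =-259/57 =-4.54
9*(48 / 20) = 108 / 5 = 21.60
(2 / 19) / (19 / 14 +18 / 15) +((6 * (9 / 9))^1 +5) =37551 / 3401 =11.04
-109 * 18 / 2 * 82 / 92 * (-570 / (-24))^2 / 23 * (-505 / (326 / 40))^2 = -2314316968453125 / 28110002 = -82330729.41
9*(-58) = -522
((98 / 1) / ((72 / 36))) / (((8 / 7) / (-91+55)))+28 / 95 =-293209 / 190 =-1543.21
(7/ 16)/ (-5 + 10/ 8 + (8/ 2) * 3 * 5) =7/ 900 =0.01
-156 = -156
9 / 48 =3 / 16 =0.19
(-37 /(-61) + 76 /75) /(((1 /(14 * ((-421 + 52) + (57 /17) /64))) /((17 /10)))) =-1388280397 /97600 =-14224.18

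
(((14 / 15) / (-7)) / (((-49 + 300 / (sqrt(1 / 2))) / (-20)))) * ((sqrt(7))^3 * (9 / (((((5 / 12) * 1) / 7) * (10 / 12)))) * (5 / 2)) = 2074464 * sqrt(7) / 887995 + 2540160 * sqrt(14) / 177599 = 59.70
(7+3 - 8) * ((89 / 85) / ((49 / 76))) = 13528 / 4165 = 3.25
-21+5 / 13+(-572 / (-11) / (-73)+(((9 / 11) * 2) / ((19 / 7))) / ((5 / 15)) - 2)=-21.52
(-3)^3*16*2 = -864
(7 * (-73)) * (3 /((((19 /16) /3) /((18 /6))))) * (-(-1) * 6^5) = -1716567552 /19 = -90345660.63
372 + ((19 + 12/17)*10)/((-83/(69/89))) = 46484238/125579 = 370.16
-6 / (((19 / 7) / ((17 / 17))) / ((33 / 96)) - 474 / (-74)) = -17094 / 40745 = -0.42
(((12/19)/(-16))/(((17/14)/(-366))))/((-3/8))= -10248/323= -31.73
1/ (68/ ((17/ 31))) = 1/ 124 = 0.01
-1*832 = -832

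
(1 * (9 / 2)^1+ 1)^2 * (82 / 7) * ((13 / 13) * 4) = 1417.43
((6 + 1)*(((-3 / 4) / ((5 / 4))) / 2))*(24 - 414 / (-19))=-1827 / 19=-96.16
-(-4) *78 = 312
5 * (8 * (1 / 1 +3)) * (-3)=-480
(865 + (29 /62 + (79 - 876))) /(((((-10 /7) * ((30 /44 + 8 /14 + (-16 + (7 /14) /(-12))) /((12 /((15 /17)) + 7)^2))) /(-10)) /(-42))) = 2446816729896 /4235995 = 577625.03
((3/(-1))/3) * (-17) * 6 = 102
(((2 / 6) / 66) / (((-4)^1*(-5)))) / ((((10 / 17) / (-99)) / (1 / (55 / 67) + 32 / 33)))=-6137 / 66000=-0.09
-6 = -6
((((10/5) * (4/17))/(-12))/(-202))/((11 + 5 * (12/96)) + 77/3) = 8/1536715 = 0.00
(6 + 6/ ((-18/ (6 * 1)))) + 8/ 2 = 8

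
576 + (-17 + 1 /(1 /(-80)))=479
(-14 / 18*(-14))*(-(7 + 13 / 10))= -4067 / 45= -90.38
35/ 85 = 7/ 17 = 0.41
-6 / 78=-1 / 13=-0.08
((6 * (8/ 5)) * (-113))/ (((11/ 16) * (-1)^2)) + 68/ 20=-86597/ 55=-1574.49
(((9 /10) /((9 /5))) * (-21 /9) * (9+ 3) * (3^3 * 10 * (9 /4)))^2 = 72335025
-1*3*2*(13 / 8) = -39 / 4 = -9.75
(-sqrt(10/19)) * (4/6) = -2 * sqrt(190)/57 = -0.48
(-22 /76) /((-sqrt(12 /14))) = 11 * sqrt(42) /228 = 0.31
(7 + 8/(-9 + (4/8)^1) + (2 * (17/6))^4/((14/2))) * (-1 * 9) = -1478258/1071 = -1380.26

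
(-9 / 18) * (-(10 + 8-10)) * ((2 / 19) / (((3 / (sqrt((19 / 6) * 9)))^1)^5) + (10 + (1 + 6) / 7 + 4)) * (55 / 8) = 464.16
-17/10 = -1.70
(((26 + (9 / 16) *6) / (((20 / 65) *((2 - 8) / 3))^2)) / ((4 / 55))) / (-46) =-23.19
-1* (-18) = 18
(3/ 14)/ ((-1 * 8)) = -3/ 112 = -0.03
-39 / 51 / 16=-13 / 272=-0.05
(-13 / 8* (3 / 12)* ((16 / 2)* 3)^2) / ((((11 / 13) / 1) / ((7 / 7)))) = -3042 / 11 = -276.55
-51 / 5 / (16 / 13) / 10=-663 / 800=-0.83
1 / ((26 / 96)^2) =2304 / 169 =13.63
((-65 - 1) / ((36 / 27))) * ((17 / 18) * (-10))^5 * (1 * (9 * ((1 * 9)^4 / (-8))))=-439268259375 / 16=-27454266210.94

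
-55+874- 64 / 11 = 8945 / 11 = 813.18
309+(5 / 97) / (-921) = 27605128 / 89337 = 309.00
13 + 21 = 34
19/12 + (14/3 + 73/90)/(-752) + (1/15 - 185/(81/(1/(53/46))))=-10962817/32283360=-0.34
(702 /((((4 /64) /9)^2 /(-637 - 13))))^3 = -847083766268252789932032000000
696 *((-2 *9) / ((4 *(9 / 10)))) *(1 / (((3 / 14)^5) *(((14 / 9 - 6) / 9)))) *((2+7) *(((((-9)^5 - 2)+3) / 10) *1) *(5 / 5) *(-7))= 29010413722752 / 5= 5802082744550.40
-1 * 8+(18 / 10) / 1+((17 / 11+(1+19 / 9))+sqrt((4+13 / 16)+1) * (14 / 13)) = -764 / 495+7 * sqrt(93) / 26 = 1.05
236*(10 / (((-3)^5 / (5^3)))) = -295000 / 243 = -1213.99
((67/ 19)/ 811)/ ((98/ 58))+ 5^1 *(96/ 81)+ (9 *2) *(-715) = -262248338069/ 20386107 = -12864.07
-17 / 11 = -1.55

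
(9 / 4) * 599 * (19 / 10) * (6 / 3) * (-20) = -102429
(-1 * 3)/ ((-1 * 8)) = 3/ 8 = 0.38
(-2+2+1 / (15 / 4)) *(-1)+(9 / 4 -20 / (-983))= 118177 / 58980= 2.00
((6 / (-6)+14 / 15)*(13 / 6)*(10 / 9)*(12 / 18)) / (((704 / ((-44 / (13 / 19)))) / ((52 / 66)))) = 247 / 32076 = 0.01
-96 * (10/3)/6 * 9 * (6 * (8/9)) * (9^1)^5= -151165440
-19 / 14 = -1.36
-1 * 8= -8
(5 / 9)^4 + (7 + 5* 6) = 243382 / 6561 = 37.10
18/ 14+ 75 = 534/ 7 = 76.29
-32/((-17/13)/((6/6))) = 24.47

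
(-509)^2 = 259081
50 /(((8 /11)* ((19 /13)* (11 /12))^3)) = 23727600 /829939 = 28.59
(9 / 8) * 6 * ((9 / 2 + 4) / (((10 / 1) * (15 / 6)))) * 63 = 28917 / 200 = 144.58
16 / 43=0.37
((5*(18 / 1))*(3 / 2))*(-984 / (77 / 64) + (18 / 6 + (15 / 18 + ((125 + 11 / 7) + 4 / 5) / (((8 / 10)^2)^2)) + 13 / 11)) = -667794195 / 9856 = -67755.09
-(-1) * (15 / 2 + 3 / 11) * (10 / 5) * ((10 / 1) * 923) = 1578330 / 11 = 143484.55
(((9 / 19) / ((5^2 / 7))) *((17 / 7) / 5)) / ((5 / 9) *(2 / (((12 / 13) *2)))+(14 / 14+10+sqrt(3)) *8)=158118156 / 212149898375 - 14276736 *sqrt(3) / 212149898375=0.00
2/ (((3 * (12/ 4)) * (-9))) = -0.02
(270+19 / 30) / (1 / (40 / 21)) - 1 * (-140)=41296 / 63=655.49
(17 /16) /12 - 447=-85807 /192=-446.91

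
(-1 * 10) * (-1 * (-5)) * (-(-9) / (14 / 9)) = -2025 / 7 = -289.29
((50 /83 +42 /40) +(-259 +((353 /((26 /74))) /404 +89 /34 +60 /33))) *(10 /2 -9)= 102068546092 /101895365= 1001.70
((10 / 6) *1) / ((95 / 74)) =74 / 57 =1.30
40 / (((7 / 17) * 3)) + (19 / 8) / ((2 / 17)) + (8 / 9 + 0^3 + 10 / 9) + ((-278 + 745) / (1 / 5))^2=1831965935 / 336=5452279.57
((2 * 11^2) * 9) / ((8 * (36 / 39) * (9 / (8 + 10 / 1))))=4719 / 8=589.88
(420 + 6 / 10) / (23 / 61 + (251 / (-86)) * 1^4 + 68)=3677446 / 572325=6.43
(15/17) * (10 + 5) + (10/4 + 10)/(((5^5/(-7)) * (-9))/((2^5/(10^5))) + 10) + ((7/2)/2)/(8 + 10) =286857671761/21515642136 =13.33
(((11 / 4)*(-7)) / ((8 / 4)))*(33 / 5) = -2541 / 40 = -63.52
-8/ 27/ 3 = -8/ 81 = -0.10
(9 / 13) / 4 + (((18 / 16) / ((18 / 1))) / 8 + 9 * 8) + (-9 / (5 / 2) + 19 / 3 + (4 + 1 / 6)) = 657953 / 8320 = 79.08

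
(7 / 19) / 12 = 7 / 228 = 0.03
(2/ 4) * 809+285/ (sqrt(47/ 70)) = 285 * sqrt(3290)/ 47+809/ 2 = 752.31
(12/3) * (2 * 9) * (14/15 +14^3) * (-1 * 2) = -1976352/5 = -395270.40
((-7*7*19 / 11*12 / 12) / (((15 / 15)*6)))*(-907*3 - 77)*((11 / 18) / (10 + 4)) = 186067 / 108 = 1722.84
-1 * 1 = -1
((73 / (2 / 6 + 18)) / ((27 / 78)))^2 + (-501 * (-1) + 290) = 923.32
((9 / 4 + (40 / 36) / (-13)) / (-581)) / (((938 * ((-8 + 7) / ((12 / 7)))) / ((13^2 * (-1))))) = -13169 / 11444538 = -0.00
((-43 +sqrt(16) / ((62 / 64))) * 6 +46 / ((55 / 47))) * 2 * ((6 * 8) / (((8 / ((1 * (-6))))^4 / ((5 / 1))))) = -20085651 / 682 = -29451.10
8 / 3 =2.67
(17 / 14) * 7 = 17 / 2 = 8.50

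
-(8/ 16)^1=-1/ 2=-0.50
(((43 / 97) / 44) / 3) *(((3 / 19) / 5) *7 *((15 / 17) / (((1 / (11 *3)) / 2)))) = 2709 / 62662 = 0.04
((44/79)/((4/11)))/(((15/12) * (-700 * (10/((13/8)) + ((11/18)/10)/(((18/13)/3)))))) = -339768/1220180675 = -0.00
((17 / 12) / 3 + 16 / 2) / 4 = 305 / 144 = 2.12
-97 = -97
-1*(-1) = 1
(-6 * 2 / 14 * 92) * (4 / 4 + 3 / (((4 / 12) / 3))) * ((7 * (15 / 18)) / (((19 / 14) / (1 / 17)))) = -180320 / 323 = -558.27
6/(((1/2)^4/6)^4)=509607936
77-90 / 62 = 2342 / 31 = 75.55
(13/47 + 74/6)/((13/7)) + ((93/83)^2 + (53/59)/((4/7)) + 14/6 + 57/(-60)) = 81958740839/7450246830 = 11.00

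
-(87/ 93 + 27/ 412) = -1.00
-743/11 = -67.55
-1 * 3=-3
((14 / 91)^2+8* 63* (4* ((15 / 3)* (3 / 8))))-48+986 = 797346 / 169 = 4718.02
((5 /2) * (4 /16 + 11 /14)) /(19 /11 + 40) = 0.06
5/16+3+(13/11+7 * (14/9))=24367/1584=15.38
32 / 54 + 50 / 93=946 / 837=1.13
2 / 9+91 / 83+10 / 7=14365 / 5229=2.75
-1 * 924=-924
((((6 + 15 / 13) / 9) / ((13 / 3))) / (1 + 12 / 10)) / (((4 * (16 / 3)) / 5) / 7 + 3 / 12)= 65100 / 671099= 0.10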